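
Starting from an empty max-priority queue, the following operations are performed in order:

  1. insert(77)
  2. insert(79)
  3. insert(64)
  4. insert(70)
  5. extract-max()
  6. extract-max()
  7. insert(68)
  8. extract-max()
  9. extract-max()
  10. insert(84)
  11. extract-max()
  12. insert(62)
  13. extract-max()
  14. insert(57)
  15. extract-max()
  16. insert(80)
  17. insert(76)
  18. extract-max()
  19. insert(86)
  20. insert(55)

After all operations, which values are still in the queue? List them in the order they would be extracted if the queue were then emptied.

[86, 76, 57, 55]

insert 77 → {77}
insert 79 → {79, 77}
insert 64 → {79, 77, 64}
insert 70 → {79, 77, 70, 64}
extract-max → 79; now {77, 70, 64}
extract-max → 77; now {70, 64}
insert 68 → {70, 68, 64}
extract-max → 70; now {68, 64}
extract-max → 68; now {64}
insert 84 → {84, 64}
extract-max → 84; now {64}
insert 62 → {64, 62}
extract-max → 64; now {62}
insert 57 → {62, 57}
extract-max → 62; now {57}
insert 80 → {80, 57}
insert 76 → {80, 76, 57}
extract-max → 80; now {76, 57}
insert 86 → {86, 76, 57}
insert 55 → {86, 76, 57, 55}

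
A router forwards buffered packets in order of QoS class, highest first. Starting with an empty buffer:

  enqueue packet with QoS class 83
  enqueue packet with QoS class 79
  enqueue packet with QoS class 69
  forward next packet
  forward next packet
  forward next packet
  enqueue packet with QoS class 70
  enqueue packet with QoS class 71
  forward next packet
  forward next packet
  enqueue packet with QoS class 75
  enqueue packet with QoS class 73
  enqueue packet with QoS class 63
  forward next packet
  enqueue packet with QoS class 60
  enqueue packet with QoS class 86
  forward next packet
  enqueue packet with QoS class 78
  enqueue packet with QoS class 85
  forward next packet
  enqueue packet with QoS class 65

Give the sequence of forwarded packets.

[83, 79, 69, 71, 70, 75, 86, 85]

insert 83 → {83}
insert 79 → {83, 79}
insert 69 → {83, 79, 69}
forward next packet → 83; now {79, 69}
forward next packet → 79; now {69}
forward next packet → 69; now {}
insert 70 → {70}
insert 71 → {71, 70}
forward next packet → 71; now {70}
forward next packet → 70; now {}
insert 75 → {75}
insert 73 → {75, 73}
insert 63 → {75, 73, 63}
forward next packet → 75; now {73, 63}
insert 60 → {73, 63, 60}
insert 86 → {86, 73, 63, 60}
forward next packet → 86; now {73, 63, 60}
insert 78 → {78, 73, 63, 60}
insert 85 → {85, 78, 73, 63, 60}
forward next packet → 85; now {78, 73, 63, 60}
insert 65 → {78, 73, 65, 63, 60}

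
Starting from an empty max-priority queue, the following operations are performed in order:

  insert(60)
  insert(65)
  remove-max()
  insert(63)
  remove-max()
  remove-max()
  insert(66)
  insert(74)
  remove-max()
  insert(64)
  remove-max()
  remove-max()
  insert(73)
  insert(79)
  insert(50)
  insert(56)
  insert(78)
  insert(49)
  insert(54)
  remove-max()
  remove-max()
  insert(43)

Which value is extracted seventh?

insert 60 → {60}
insert 65 → {65, 60}
remove-max → 65; now {60}
insert 63 → {63, 60}
remove-max → 63; now {60}
remove-max → 60; now {}
insert 66 → {66}
insert 74 → {74, 66}
remove-max → 74; now {66}
insert 64 → {66, 64}
remove-max → 66; now {64}
remove-max → 64; now {}
insert 73 → {73}
insert 79 → {79, 73}
insert 50 → {79, 73, 50}
insert 56 → {79, 73, 56, 50}
insert 78 → {79, 78, 73, 56, 50}
insert 49 → {79, 78, 73, 56, 50, 49}
insert 54 → {79, 78, 73, 56, 54, 50, 49}
remove-max → 79; now {78, 73, 56, 54, 50, 49}
remove-max → 78; now {73, 56, 54, 50, 49}
insert 43 → {73, 56, 54, 50, 49, 43}

79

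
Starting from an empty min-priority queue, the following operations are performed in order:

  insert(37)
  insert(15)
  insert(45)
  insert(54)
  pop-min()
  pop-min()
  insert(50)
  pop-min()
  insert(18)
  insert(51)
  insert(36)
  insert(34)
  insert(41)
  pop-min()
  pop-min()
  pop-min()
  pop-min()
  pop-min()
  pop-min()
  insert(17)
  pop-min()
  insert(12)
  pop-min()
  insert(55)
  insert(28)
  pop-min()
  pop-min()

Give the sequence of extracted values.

insert 37 → {37}
insert 15 → {15, 37}
insert 45 → {15, 37, 45}
insert 54 → {15, 37, 45, 54}
pop-min → 15; now {37, 45, 54}
pop-min → 37; now {45, 54}
insert 50 → {45, 50, 54}
pop-min → 45; now {50, 54}
insert 18 → {18, 50, 54}
insert 51 → {18, 50, 51, 54}
insert 36 → {18, 36, 50, 51, 54}
insert 34 → {18, 34, 36, 50, 51, 54}
insert 41 → {18, 34, 36, 41, 50, 51, 54}
pop-min → 18; now {34, 36, 41, 50, 51, 54}
pop-min → 34; now {36, 41, 50, 51, 54}
pop-min → 36; now {41, 50, 51, 54}
pop-min → 41; now {50, 51, 54}
pop-min → 50; now {51, 54}
pop-min → 51; now {54}
insert 17 → {17, 54}
pop-min → 17; now {54}
insert 12 → {12, 54}
pop-min → 12; now {54}
insert 55 → {54, 55}
insert 28 → {28, 54, 55}
pop-min → 28; now {54, 55}
pop-min → 54; now {55}

15, 37, 45, 18, 34, 36, 41, 50, 51, 17, 12, 28, 54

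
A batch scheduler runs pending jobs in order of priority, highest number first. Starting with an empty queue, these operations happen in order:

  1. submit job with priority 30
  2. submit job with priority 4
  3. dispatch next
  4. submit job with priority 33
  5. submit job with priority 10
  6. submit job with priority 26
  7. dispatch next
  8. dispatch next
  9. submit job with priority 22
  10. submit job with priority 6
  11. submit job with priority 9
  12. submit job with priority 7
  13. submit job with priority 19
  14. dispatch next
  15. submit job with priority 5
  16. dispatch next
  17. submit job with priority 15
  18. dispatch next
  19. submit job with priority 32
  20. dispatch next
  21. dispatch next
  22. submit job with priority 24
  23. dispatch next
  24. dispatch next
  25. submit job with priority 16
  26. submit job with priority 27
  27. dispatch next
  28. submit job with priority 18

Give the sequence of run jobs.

insert 30 → {30}
insert 4 → {30, 4}
dispatch next → 30; now {4}
insert 33 → {33, 4}
insert 10 → {33, 10, 4}
insert 26 → {33, 26, 10, 4}
dispatch next → 33; now {26, 10, 4}
dispatch next → 26; now {10, 4}
insert 22 → {22, 10, 4}
insert 6 → {22, 10, 6, 4}
insert 9 → {22, 10, 9, 6, 4}
insert 7 → {22, 10, 9, 7, 6, 4}
insert 19 → {22, 19, 10, 9, 7, 6, 4}
dispatch next → 22; now {19, 10, 9, 7, 6, 4}
insert 5 → {19, 10, 9, 7, 6, 5, 4}
dispatch next → 19; now {10, 9, 7, 6, 5, 4}
insert 15 → {15, 10, 9, 7, 6, 5, 4}
dispatch next → 15; now {10, 9, 7, 6, 5, 4}
insert 32 → {32, 10, 9, 7, 6, 5, 4}
dispatch next → 32; now {10, 9, 7, 6, 5, 4}
dispatch next → 10; now {9, 7, 6, 5, 4}
insert 24 → {24, 9, 7, 6, 5, 4}
dispatch next → 24; now {9, 7, 6, 5, 4}
dispatch next → 9; now {7, 6, 5, 4}
insert 16 → {16, 7, 6, 5, 4}
insert 27 → {27, 16, 7, 6, 5, 4}
dispatch next → 27; now {16, 7, 6, 5, 4}
insert 18 → {18, 16, 7, 6, 5, 4}

30 → 33 → 26 → 22 → 19 → 15 → 32 → 10 → 24 → 9 → 27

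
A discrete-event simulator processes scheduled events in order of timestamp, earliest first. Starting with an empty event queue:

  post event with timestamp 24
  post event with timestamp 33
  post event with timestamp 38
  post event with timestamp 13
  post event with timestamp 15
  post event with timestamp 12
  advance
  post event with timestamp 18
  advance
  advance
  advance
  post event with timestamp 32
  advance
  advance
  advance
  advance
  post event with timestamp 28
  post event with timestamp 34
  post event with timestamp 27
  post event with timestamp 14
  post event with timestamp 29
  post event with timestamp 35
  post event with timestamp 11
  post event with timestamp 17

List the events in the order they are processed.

[12, 13, 15, 18, 24, 32, 33, 38]

insert 24 → {24}
insert 33 → {24, 33}
insert 38 → {24, 33, 38}
insert 13 → {13, 24, 33, 38}
insert 15 → {13, 15, 24, 33, 38}
insert 12 → {12, 13, 15, 24, 33, 38}
advance → 12; now {13, 15, 24, 33, 38}
insert 18 → {13, 15, 18, 24, 33, 38}
advance → 13; now {15, 18, 24, 33, 38}
advance → 15; now {18, 24, 33, 38}
advance → 18; now {24, 33, 38}
insert 32 → {24, 32, 33, 38}
advance → 24; now {32, 33, 38}
advance → 32; now {33, 38}
advance → 33; now {38}
advance → 38; now {}
insert 28 → {28}
insert 34 → {28, 34}
insert 27 → {27, 28, 34}
insert 14 → {14, 27, 28, 34}
insert 29 → {14, 27, 28, 29, 34}
insert 35 → {14, 27, 28, 29, 34, 35}
insert 11 → {11, 14, 27, 28, 29, 34, 35}
insert 17 → {11, 14, 17, 27, 28, 29, 34, 35}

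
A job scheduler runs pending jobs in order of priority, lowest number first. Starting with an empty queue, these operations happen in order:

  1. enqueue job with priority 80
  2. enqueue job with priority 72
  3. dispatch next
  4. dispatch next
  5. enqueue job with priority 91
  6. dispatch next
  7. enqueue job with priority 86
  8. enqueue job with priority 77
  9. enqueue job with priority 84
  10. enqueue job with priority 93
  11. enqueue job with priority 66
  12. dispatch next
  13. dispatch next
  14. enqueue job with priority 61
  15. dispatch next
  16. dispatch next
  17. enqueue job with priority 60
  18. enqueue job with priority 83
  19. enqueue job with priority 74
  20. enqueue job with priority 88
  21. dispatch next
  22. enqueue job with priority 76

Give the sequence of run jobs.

[72, 80, 91, 66, 77, 61, 84, 60]

insert 80 → {80}
insert 72 → {72, 80}
dispatch next → 72; now {80}
dispatch next → 80; now {}
insert 91 → {91}
dispatch next → 91; now {}
insert 86 → {86}
insert 77 → {77, 86}
insert 84 → {77, 84, 86}
insert 93 → {77, 84, 86, 93}
insert 66 → {66, 77, 84, 86, 93}
dispatch next → 66; now {77, 84, 86, 93}
dispatch next → 77; now {84, 86, 93}
insert 61 → {61, 84, 86, 93}
dispatch next → 61; now {84, 86, 93}
dispatch next → 84; now {86, 93}
insert 60 → {60, 86, 93}
insert 83 → {60, 83, 86, 93}
insert 74 → {60, 74, 83, 86, 93}
insert 88 → {60, 74, 83, 86, 88, 93}
dispatch next → 60; now {74, 83, 86, 88, 93}
insert 76 → {74, 76, 83, 86, 88, 93}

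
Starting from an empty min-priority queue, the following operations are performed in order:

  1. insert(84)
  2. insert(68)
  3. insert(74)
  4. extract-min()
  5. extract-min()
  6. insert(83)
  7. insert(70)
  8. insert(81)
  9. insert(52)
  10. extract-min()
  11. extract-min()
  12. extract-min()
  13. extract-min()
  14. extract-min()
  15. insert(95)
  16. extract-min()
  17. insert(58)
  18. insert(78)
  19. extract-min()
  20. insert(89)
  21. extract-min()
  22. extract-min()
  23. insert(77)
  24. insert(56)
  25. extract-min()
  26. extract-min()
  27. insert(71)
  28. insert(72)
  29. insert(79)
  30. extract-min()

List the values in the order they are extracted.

insert 84 → {84}
insert 68 → {68, 84}
insert 74 → {68, 74, 84}
extract-min → 68; now {74, 84}
extract-min → 74; now {84}
insert 83 → {83, 84}
insert 70 → {70, 83, 84}
insert 81 → {70, 81, 83, 84}
insert 52 → {52, 70, 81, 83, 84}
extract-min → 52; now {70, 81, 83, 84}
extract-min → 70; now {81, 83, 84}
extract-min → 81; now {83, 84}
extract-min → 83; now {84}
extract-min → 84; now {}
insert 95 → {95}
extract-min → 95; now {}
insert 58 → {58}
insert 78 → {58, 78}
extract-min → 58; now {78}
insert 89 → {78, 89}
extract-min → 78; now {89}
extract-min → 89; now {}
insert 77 → {77}
insert 56 → {56, 77}
extract-min → 56; now {77}
extract-min → 77; now {}
insert 71 → {71}
insert 72 → {71, 72}
insert 79 → {71, 72, 79}
extract-min → 71; now {72, 79}

68 → 74 → 52 → 70 → 81 → 83 → 84 → 95 → 58 → 78 → 89 → 56 → 77 → 71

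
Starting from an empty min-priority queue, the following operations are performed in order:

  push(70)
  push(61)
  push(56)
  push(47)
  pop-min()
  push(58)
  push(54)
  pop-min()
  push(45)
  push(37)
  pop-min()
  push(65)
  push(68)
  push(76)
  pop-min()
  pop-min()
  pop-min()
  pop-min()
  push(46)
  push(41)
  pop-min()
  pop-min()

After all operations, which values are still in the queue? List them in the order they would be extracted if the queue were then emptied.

insert 70 → {70}
insert 61 → {61, 70}
insert 56 → {56, 61, 70}
insert 47 → {47, 56, 61, 70}
pop-min → 47; now {56, 61, 70}
insert 58 → {56, 58, 61, 70}
insert 54 → {54, 56, 58, 61, 70}
pop-min → 54; now {56, 58, 61, 70}
insert 45 → {45, 56, 58, 61, 70}
insert 37 → {37, 45, 56, 58, 61, 70}
pop-min → 37; now {45, 56, 58, 61, 70}
insert 65 → {45, 56, 58, 61, 65, 70}
insert 68 → {45, 56, 58, 61, 65, 68, 70}
insert 76 → {45, 56, 58, 61, 65, 68, 70, 76}
pop-min → 45; now {56, 58, 61, 65, 68, 70, 76}
pop-min → 56; now {58, 61, 65, 68, 70, 76}
pop-min → 58; now {61, 65, 68, 70, 76}
pop-min → 61; now {65, 68, 70, 76}
insert 46 → {46, 65, 68, 70, 76}
insert 41 → {41, 46, 65, 68, 70, 76}
pop-min → 41; now {46, 65, 68, 70, 76}
pop-min → 46; now {65, 68, 70, 76}

65 → 68 → 70 → 76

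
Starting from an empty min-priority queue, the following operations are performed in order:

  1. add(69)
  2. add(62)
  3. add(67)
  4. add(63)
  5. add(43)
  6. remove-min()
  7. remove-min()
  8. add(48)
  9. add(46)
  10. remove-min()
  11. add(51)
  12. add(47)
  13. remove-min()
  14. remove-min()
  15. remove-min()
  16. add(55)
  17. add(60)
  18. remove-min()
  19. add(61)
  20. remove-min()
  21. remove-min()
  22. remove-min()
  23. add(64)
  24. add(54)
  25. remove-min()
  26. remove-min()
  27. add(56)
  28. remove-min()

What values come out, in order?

43, 62, 46, 47, 48, 51, 55, 60, 61, 63, 54, 64, 56

insert 69 → {69}
insert 62 → {62, 69}
insert 67 → {62, 67, 69}
insert 63 → {62, 63, 67, 69}
insert 43 → {43, 62, 63, 67, 69}
remove-min → 43; now {62, 63, 67, 69}
remove-min → 62; now {63, 67, 69}
insert 48 → {48, 63, 67, 69}
insert 46 → {46, 48, 63, 67, 69}
remove-min → 46; now {48, 63, 67, 69}
insert 51 → {48, 51, 63, 67, 69}
insert 47 → {47, 48, 51, 63, 67, 69}
remove-min → 47; now {48, 51, 63, 67, 69}
remove-min → 48; now {51, 63, 67, 69}
remove-min → 51; now {63, 67, 69}
insert 55 → {55, 63, 67, 69}
insert 60 → {55, 60, 63, 67, 69}
remove-min → 55; now {60, 63, 67, 69}
insert 61 → {60, 61, 63, 67, 69}
remove-min → 60; now {61, 63, 67, 69}
remove-min → 61; now {63, 67, 69}
remove-min → 63; now {67, 69}
insert 64 → {64, 67, 69}
insert 54 → {54, 64, 67, 69}
remove-min → 54; now {64, 67, 69}
remove-min → 64; now {67, 69}
insert 56 → {56, 67, 69}
remove-min → 56; now {67, 69}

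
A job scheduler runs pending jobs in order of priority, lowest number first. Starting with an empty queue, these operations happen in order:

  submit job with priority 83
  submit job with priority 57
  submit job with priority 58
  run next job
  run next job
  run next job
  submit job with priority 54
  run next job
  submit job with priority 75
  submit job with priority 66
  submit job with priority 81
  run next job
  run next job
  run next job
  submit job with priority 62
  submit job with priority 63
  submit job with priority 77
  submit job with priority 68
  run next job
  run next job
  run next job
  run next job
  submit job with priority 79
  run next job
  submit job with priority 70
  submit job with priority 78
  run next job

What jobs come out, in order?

57 → 58 → 83 → 54 → 66 → 75 → 81 → 62 → 63 → 68 → 77 → 79 → 70

insert 83 → {83}
insert 57 → {57, 83}
insert 58 → {57, 58, 83}
run next job → 57; now {58, 83}
run next job → 58; now {83}
run next job → 83; now {}
insert 54 → {54}
run next job → 54; now {}
insert 75 → {75}
insert 66 → {66, 75}
insert 81 → {66, 75, 81}
run next job → 66; now {75, 81}
run next job → 75; now {81}
run next job → 81; now {}
insert 62 → {62}
insert 63 → {62, 63}
insert 77 → {62, 63, 77}
insert 68 → {62, 63, 68, 77}
run next job → 62; now {63, 68, 77}
run next job → 63; now {68, 77}
run next job → 68; now {77}
run next job → 77; now {}
insert 79 → {79}
run next job → 79; now {}
insert 70 → {70}
insert 78 → {70, 78}
run next job → 70; now {78}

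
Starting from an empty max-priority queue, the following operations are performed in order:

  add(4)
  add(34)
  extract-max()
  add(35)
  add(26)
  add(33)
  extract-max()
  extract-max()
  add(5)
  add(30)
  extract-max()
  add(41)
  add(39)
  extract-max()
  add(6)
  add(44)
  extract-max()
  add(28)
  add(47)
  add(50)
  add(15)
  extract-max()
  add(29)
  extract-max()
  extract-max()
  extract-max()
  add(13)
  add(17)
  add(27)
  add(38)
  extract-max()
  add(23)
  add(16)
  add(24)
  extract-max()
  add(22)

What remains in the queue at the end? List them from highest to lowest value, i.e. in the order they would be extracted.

[27, 26, 24, 23, 22, 17, 16, 15, 13, 6, 5, 4]

insert 4 → {4}
insert 34 → {34, 4}
extract-max → 34; now {4}
insert 35 → {35, 4}
insert 26 → {35, 26, 4}
insert 33 → {35, 33, 26, 4}
extract-max → 35; now {33, 26, 4}
extract-max → 33; now {26, 4}
insert 5 → {26, 5, 4}
insert 30 → {30, 26, 5, 4}
extract-max → 30; now {26, 5, 4}
insert 41 → {41, 26, 5, 4}
insert 39 → {41, 39, 26, 5, 4}
extract-max → 41; now {39, 26, 5, 4}
insert 6 → {39, 26, 6, 5, 4}
insert 44 → {44, 39, 26, 6, 5, 4}
extract-max → 44; now {39, 26, 6, 5, 4}
insert 28 → {39, 28, 26, 6, 5, 4}
insert 47 → {47, 39, 28, 26, 6, 5, 4}
insert 50 → {50, 47, 39, 28, 26, 6, 5, 4}
insert 15 → {50, 47, 39, 28, 26, 15, 6, 5, 4}
extract-max → 50; now {47, 39, 28, 26, 15, 6, 5, 4}
insert 29 → {47, 39, 29, 28, 26, 15, 6, 5, 4}
extract-max → 47; now {39, 29, 28, 26, 15, 6, 5, 4}
extract-max → 39; now {29, 28, 26, 15, 6, 5, 4}
extract-max → 29; now {28, 26, 15, 6, 5, 4}
insert 13 → {28, 26, 15, 13, 6, 5, 4}
insert 17 → {28, 26, 17, 15, 13, 6, 5, 4}
insert 27 → {28, 27, 26, 17, 15, 13, 6, 5, 4}
insert 38 → {38, 28, 27, 26, 17, 15, 13, 6, 5, 4}
extract-max → 38; now {28, 27, 26, 17, 15, 13, 6, 5, 4}
insert 23 → {28, 27, 26, 23, 17, 15, 13, 6, 5, 4}
insert 16 → {28, 27, 26, 23, 17, 16, 15, 13, 6, 5, 4}
insert 24 → {28, 27, 26, 24, 23, 17, 16, 15, 13, 6, 5, 4}
extract-max → 28; now {27, 26, 24, 23, 17, 16, 15, 13, 6, 5, 4}
insert 22 → {27, 26, 24, 23, 22, 17, 16, 15, 13, 6, 5, 4}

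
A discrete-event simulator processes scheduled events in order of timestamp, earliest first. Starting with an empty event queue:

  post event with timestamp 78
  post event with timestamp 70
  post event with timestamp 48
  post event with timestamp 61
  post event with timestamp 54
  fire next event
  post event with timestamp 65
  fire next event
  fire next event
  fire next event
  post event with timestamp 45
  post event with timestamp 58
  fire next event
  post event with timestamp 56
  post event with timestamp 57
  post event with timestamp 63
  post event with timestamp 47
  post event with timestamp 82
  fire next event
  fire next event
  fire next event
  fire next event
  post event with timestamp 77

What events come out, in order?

[48, 54, 61, 65, 45, 47, 56, 57, 58]

insert 78 → {78}
insert 70 → {70, 78}
insert 48 → {48, 70, 78}
insert 61 → {48, 61, 70, 78}
insert 54 → {48, 54, 61, 70, 78}
fire next event → 48; now {54, 61, 70, 78}
insert 65 → {54, 61, 65, 70, 78}
fire next event → 54; now {61, 65, 70, 78}
fire next event → 61; now {65, 70, 78}
fire next event → 65; now {70, 78}
insert 45 → {45, 70, 78}
insert 58 → {45, 58, 70, 78}
fire next event → 45; now {58, 70, 78}
insert 56 → {56, 58, 70, 78}
insert 57 → {56, 57, 58, 70, 78}
insert 63 → {56, 57, 58, 63, 70, 78}
insert 47 → {47, 56, 57, 58, 63, 70, 78}
insert 82 → {47, 56, 57, 58, 63, 70, 78, 82}
fire next event → 47; now {56, 57, 58, 63, 70, 78, 82}
fire next event → 56; now {57, 58, 63, 70, 78, 82}
fire next event → 57; now {58, 63, 70, 78, 82}
fire next event → 58; now {63, 70, 78, 82}
insert 77 → {63, 70, 77, 78, 82}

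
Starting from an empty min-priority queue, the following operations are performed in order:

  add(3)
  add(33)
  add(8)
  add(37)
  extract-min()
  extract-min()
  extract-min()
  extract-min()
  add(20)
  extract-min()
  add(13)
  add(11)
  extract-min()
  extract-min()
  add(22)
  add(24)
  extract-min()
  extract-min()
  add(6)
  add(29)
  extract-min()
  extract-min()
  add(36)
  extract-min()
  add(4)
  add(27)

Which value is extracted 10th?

6

insert 3 → {3}
insert 33 → {3, 33}
insert 8 → {3, 8, 33}
insert 37 → {3, 8, 33, 37}
extract-min → 3; now {8, 33, 37}
extract-min → 8; now {33, 37}
extract-min → 33; now {37}
extract-min → 37; now {}
insert 20 → {20}
extract-min → 20; now {}
insert 13 → {13}
insert 11 → {11, 13}
extract-min → 11; now {13}
extract-min → 13; now {}
insert 22 → {22}
insert 24 → {22, 24}
extract-min → 22; now {24}
extract-min → 24; now {}
insert 6 → {6}
insert 29 → {6, 29}
extract-min → 6; now {29}
extract-min → 29; now {}
insert 36 → {36}
extract-min → 36; now {}
insert 4 → {4}
insert 27 → {4, 27}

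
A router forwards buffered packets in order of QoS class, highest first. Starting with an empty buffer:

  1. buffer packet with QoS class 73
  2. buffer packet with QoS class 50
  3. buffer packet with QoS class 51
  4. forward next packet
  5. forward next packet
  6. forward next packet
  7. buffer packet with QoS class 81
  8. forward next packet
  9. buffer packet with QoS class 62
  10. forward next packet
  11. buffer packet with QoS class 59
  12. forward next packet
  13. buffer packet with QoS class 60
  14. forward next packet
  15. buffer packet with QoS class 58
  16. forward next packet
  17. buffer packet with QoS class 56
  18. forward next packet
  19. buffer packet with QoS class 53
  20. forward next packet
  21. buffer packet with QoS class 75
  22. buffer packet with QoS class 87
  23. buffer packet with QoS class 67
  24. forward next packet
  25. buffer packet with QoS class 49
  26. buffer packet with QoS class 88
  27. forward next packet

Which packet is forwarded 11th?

insert 73 → {73}
insert 50 → {73, 50}
insert 51 → {73, 51, 50}
forward next packet → 73; now {51, 50}
forward next packet → 51; now {50}
forward next packet → 50; now {}
insert 81 → {81}
forward next packet → 81; now {}
insert 62 → {62}
forward next packet → 62; now {}
insert 59 → {59}
forward next packet → 59; now {}
insert 60 → {60}
forward next packet → 60; now {}
insert 58 → {58}
forward next packet → 58; now {}
insert 56 → {56}
forward next packet → 56; now {}
insert 53 → {53}
forward next packet → 53; now {}
insert 75 → {75}
insert 87 → {87, 75}
insert 67 → {87, 75, 67}
forward next packet → 87; now {75, 67}
insert 49 → {75, 67, 49}
insert 88 → {88, 75, 67, 49}
forward next packet → 88; now {75, 67, 49}

87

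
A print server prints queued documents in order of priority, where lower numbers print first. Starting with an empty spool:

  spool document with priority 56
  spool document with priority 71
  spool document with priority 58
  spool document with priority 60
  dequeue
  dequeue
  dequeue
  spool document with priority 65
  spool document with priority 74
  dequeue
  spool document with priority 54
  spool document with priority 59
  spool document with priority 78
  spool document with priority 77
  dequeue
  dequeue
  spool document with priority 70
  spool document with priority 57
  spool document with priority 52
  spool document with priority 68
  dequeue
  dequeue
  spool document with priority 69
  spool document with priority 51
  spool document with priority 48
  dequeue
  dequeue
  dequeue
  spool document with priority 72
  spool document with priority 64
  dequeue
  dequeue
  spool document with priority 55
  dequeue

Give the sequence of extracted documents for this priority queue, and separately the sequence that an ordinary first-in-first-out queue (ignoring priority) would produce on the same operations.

insert 56 → {56}
insert 71 → {56, 71}
insert 58 → {56, 58, 71}
insert 60 → {56, 58, 60, 71}
dequeue → 56; now {58, 60, 71}
dequeue → 58; now {60, 71}
dequeue → 60; now {71}
insert 65 → {65, 71}
insert 74 → {65, 71, 74}
dequeue → 65; now {71, 74}
insert 54 → {54, 71, 74}
insert 59 → {54, 59, 71, 74}
insert 78 → {54, 59, 71, 74, 78}
insert 77 → {54, 59, 71, 74, 77, 78}
dequeue → 54; now {59, 71, 74, 77, 78}
dequeue → 59; now {71, 74, 77, 78}
insert 70 → {70, 71, 74, 77, 78}
insert 57 → {57, 70, 71, 74, 77, 78}
insert 52 → {52, 57, 70, 71, 74, 77, 78}
insert 68 → {52, 57, 68, 70, 71, 74, 77, 78}
dequeue → 52; now {57, 68, 70, 71, 74, 77, 78}
dequeue → 57; now {68, 70, 71, 74, 77, 78}
insert 69 → {68, 69, 70, 71, 74, 77, 78}
insert 51 → {51, 68, 69, 70, 71, 74, 77, 78}
insert 48 → {48, 51, 68, 69, 70, 71, 74, 77, 78}
dequeue → 48; now {51, 68, 69, 70, 71, 74, 77, 78}
dequeue → 51; now {68, 69, 70, 71, 74, 77, 78}
dequeue → 68; now {69, 70, 71, 74, 77, 78}
insert 72 → {69, 70, 71, 72, 74, 77, 78}
insert 64 → {64, 69, 70, 71, 72, 74, 77, 78}
dequeue → 64; now {69, 70, 71, 72, 74, 77, 78}
dequeue → 69; now {70, 71, 72, 74, 77, 78}
insert 55 → {55, 70, 71, 72, 74, 77, 78}
dequeue → 55; now {70, 71, 72, 74, 77, 78}

priority queue: 56 → 58 → 60 → 65 → 54 → 59 → 52 → 57 → 48 → 51 → 68 → 64 → 69 → 55; FIFO queue: 56, 71, 58, 60, 65, 74, 54, 59, 78, 77, 70, 57, 52, 68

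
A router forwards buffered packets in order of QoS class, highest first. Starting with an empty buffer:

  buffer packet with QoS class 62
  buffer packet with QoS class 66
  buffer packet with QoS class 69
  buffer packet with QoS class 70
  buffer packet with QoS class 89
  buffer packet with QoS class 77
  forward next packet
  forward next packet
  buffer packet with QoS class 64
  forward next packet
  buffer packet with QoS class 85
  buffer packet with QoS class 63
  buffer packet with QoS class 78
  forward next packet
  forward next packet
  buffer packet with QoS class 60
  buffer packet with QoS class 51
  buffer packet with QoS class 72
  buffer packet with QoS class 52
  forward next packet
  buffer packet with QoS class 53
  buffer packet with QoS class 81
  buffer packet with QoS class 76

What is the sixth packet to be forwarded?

72

insert 62 → {62}
insert 66 → {66, 62}
insert 69 → {69, 66, 62}
insert 70 → {70, 69, 66, 62}
insert 89 → {89, 70, 69, 66, 62}
insert 77 → {89, 77, 70, 69, 66, 62}
forward next packet → 89; now {77, 70, 69, 66, 62}
forward next packet → 77; now {70, 69, 66, 62}
insert 64 → {70, 69, 66, 64, 62}
forward next packet → 70; now {69, 66, 64, 62}
insert 85 → {85, 69, 66, 64, 62}
insert 63 → {85, 69, 66, 64, 63, 62}
insert 78 → {85, 78, 69, 66, 64, 63, 62}
forward next packet → 85; now {78, 69, 66, 64, 63, 62}
forward next packet → 78; now {69, 66, 64, 63, 62}
insert 60 → {69, 66, 64, 63, 62, 60}
insert 51 → {69, 66, 64, 63, 62, 60, 51}
insert 72 → {72, 69, 66, 64, 63, 62, 60, 51}
insert 52 → {72, 69, 66, 64, 63, 62, 60, 52, 51}
forward next packet → 72; now {69, 66, 64, 63, 62, 60, 52, 51}
insert 53 → {69, 66, 64, 63, 62, 60, 53, 52, 51}
insert 81 → {81, 69, 66, 64, 63, 62, 60, 53, 52, 51}
insert 76 → {81, 76, 69, 66, 64, 63, 62, 60, 53, 52, 51}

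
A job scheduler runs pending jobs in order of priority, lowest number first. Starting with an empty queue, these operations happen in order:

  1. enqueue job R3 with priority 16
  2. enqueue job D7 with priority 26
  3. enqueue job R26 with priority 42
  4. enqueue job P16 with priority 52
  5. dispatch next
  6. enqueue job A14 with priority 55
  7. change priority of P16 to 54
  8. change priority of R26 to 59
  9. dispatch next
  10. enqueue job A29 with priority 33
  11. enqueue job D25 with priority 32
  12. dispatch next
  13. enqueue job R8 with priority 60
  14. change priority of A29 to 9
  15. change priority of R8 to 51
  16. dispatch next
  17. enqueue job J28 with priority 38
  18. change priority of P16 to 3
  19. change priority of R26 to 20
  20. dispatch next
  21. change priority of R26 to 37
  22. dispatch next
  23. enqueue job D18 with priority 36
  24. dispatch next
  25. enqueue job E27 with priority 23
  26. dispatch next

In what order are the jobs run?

add R3 (priority 16) → {R3:16}
add D7 (priority 26) → {R3:16, D7:26}
add R26 (priority 42) → {R3:16, D7:26, R26:42}
add P16 (priority 52) → {R3:16, D7:26, R26:42, P16:52}
dispatch next → R3; now {D7:26, R26:42, P16:52}
add A14 (priority 55) → {D7:26, R26:42, P16:52, A14:55}
update P16 to priority 54 → {D7:26, R26:42, P16:54, A14:55}
update R26 to priority 59 → {D7:26, P16:54, A14:55, R26:59}
dispatch next → D7; now {P16:54, A14:55, R26:59}
add A29 (priority 33) → {A29:33, P16:54, A14:55, R26:59}
add D25 (priority 32) → {D25:32, A29:33, P16:54, A14:55, R26:59}
dispatch next → D25; now {A29:33, P16:54, A14:55, R26:59}
add R8 (priority 60) → {A29:33, P16:54, A14:55, R26:59, R8:60}
update A29 to priority 9 → {A29:9, P16:54, A14:55, R26:59, R8:60}
update R8 to priority 51 → {A29:9, R8:51, P16:54, A14:55, R26:59}
dispatch next → A29; now {R8:51, P16:54, A14:55, R26:59}
add J28 (priority 38) → {J28:38, R8:51, P16:54, A14:55, R26:59}
update P16 to priority 3 → {P16:3, J28:38, R8:51, A14:55, R26:59}
update R26 to priority 20 → {P16:3, R26:20, J28:38, R8:51, A14:55}
dispatch next → P16; now {R26:20, J28:38, R8:51, A14:55}
update R26 to priority 37 → {R26:37, J28:38, R8:51, A14:55}
dispatch next → R26; now {J28:38, R8:51, A14:55}
add D18 (priority 36) → {D18:36, J28:38, R8:51, A14:55}
dispatch next → D18; now {J28:38, R8:51, A14:55}
add E27 (priority 23) → {E27:23, J28:38, R8:51, A14:55}
dispatch next → E27; now {J28:38, R8:51, A14:55}

[R3, D7, D25, A29, P16, R26, D18, E27]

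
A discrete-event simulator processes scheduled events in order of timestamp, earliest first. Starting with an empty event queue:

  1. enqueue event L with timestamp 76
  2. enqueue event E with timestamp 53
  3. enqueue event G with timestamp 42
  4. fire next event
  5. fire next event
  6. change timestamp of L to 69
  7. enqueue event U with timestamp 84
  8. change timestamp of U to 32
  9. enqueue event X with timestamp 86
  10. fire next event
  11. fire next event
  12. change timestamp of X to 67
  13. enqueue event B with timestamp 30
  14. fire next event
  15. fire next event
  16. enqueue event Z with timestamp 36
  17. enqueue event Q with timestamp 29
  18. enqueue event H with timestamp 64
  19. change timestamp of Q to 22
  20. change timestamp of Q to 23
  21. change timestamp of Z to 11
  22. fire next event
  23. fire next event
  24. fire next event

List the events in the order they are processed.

G → E → U → L → B → X → Z → Q → H

add L (timestamp 76) → {L:76}
add E (timestamp 53) → {E:53, L:76}
add G (timestamp 42) → {G:42, E:53, L:76}
fire next event → G; now {E:53, L:76}
fire next event → E; now {L:76}
update L to timestamp 69 → {L:69}
add U (timestamp 84) → {L:69, U:84}
update U to timestamp 32 → {U:32, L:69}
add X (timestamp 86) → {U:32, L:69, X:86}
fire next event → U; now {L:69, X:86}
fire next event → L; now {X:86}
update X to timestamp 67 → {X:67}
add B (timestamp 30) → {B:30, X:67}
fire next event → B; now {X:67}
fire next event → X; now {}
add Z (timestamp 36) → {Z:36}
add Q (timestamp 29) → {Q:29, Z:36}
add H (timestamp 64) → {Q:29, Z:36, H:64}
update Q to timestamp 22 → {Q:22, Z:36, H:64}
update Q to timestamp 23 → {Q:23, Z:36, H:64}
update Z to timestamp 11 → {Z:11, Q:23, H:64}
fire next event → Z; now {Q:23, H:64}
fire next event → Q; now {H:64}
fire next event → H; now {}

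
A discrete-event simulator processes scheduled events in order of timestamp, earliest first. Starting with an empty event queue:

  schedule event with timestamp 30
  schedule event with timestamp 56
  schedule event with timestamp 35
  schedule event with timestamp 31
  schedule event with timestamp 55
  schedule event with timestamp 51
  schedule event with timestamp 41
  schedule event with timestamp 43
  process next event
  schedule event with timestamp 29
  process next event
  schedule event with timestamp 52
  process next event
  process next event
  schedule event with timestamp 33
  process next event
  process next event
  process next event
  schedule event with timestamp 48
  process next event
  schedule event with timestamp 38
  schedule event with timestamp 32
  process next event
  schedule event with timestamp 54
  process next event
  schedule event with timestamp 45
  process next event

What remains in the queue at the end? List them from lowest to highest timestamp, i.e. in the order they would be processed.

insert 30 → {30}
insert 56 → {30, 56}
insert 35 → {30, 35, 56}
insert 31 → {30, 31, 35, 56}
insert 55 → {30, 31, 35, 55, 56}
insert 51 → {30, 31, 35, 51, 55, 56}
insert 41 → {30, 31, 35, 41, 51, 55, 56}
insert 43 → {30, 31, 35, 41, 43, 51, 55, 56}
process next event → 30; now {31, 35, 41, 43, 51, 55, 56}
insert 29 → {29, 31, 35, 41, 43, 51, 55, 56}
process next event → 29; now {31, 35, 41, 43, 51, 55, 56}
insert 52 → {31, 35, 41, 43, 51, 52, 55, 56}
process next event → 31; now {35, 41, 43, 51, 52, 55, 56}
process next event → 35; now {41, 43, 51, 52, 55, 56}
insert 33 → {33, 41, 43, 51, 52, 55, 56}
process next event → 33; now {41, 43, 51, 52, 55, 56}
process next event → 41; now {43, 51, 52, 55, 56}
process next event → 43; now {51, 52, 55, 56}
insert 48 → {48, 51, 52, 55, 56}
process next event → 48; now {51, 52, 55, 56}
insert 38 → {38, 51, 52, 55, 56}
insert 32 → {32, 38, 51, 52, 55, 56}
process next event → 32; now {38, 51, 52, 55, 56}
insert 54 → {38, 51, 52, 54, 55, 56}
process next event → 38; now {51, 52, 54, 55, 56}
insert 45 → {45, 51, 52, 54, 55, 56}
process next event → 45; now {51, 52, 54, 55, 56}

[51, 52, 54, 55, 56]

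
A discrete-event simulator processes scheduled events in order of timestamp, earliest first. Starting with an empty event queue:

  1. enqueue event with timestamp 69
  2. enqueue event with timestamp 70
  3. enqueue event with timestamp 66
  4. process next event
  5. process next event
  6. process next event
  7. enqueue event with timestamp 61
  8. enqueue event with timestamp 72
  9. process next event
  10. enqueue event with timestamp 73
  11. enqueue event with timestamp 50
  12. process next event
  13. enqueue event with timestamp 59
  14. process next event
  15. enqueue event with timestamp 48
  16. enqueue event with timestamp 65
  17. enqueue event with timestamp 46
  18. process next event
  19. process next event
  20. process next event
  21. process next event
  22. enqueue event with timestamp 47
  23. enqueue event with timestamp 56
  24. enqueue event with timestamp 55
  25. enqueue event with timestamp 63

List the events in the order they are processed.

[66, 69, 70, 61, 50, 59, 46, 48, 65, 72]

insert 69 → {69}
insert 70 → {69, 70}
insert 66 → {66, 69, 70}
process next event → 66; now {69, 70}
process next event → 69; now {70}
process next event → 70; now {}
insert 61 → {61}
insert 72 → {61, 72}
process next event → 61; now {72}
insert 73 → {72, 73}
insert 50 → {50, 72, 73}
process next event → 50; now {72, 73}
insert 59 → {59, 72, 73}
process next event → 59; now {72, 73}
insert 48 → {48, 72, 73}
insert 65 → {48, 65, 72, 73}
insert 46 → {46, 48, 65, 72, 73}
process next event → 46; now {48, 65, 72, 73}
process next event → 48; now {65, 72, 73}
process next event → 65; now {72, 73}
process next event → 72; now {73}
insert 47 → {47, 73}
insert 56 → {47, 56, 73}
insert 55 → {47, 55, 56, 73}
insert 63 → {47, 55, 56, 63, 73}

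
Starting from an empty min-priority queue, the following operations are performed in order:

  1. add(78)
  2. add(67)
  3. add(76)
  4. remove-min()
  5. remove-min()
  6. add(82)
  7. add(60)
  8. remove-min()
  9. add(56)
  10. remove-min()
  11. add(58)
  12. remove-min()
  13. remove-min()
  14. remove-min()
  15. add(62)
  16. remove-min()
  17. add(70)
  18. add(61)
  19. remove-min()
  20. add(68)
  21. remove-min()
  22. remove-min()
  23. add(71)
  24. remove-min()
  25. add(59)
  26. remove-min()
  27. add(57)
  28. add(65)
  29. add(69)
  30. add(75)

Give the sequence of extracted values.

insert 78 → {78}
insert 67 → {67, 78}
insert 76 → {67, 76, 78}
remove-min → 67; now {76, 78}
remove-min → 76; now {78}
insert 82 → {78, 82}
insert 60 → {60, 78, 82}
remove-min → 60; now {78, 82}
insert 56 → {56, 78, 82}
remove-min → 56; now {78, 82}
insert 58 → {58, 78, 82}
remove-min → 58; now {78, 82}
remove-min → 78; now {82}
remove-min → 82; now {}
insert 62 → {62}
remove-min → 62; now {}
insert 70 → {70}
insert 61 → {61, 70}
remove-min → 61; now {70}
insert 68 → {68, 70}
remove-min → 68; now {70}
remove-min → 70; now {}
insert 71 → {71}
remove-min → 71; now {}
insert 59 → {59}
remove-min → 59; now {}
insert 57 → {57}
insert 65 → {57, 65}
insert 69 → {57, 65, 69}
insert 75 → {57, 65, 69, 75}

67, 76, 60, 56, 58, 78, 82, 62, 61, 68, 70, 71, 59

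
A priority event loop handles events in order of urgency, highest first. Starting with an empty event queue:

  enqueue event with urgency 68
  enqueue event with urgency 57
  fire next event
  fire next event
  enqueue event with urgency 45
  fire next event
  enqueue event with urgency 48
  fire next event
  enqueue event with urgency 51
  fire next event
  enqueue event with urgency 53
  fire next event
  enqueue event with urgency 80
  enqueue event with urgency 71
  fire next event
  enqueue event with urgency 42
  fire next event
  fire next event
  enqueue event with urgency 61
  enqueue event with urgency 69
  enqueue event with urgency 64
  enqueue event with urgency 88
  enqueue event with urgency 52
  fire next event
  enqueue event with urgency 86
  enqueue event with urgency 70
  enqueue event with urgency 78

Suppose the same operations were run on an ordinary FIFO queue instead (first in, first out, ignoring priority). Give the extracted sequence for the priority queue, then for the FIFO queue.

insert 68 → {68}
insert 57 → {68, 57}
fire next event → 68; now {57}
fire next event → 57; now {}
insert 45 → {45}
fire next event → 45; now {}
insert 48 → {48}
fire next event → 48; now {}
insert 51 → {51}
fire next event → 51; now {}
insert 53 → {53}
fire next event → 53; now {}
insert 80 → {80}
insert 71 → {80, 71}
fire next event → 80; now {71}
insert 42 → {71, 42}
fire next event → 71; now {42}
fire next event → 42; now {}
insert 61 → {61}
insert 69 → {69, 61}
insert 64 → {69, 64, 61}
insert 88 → {88, 69, 64, 61}
insert 52 → {88, 69, 64, 61, 52}
fire next event → 88; now {69, 64, 61, 52}
insert 86 → {86, 69, 64, 61, 52}
insert 70 → {86, 70, 69, 64, 61, 52}
insert 78 → {86, 78, 70, 69, 64, 61, 52}

priority queue: [68, 57, 45, 48, 51, 53, 80, 71, 42, 88]; FIFO queue: [68, 57, 45, 48, 51, 53, 80, 71, 42, 61]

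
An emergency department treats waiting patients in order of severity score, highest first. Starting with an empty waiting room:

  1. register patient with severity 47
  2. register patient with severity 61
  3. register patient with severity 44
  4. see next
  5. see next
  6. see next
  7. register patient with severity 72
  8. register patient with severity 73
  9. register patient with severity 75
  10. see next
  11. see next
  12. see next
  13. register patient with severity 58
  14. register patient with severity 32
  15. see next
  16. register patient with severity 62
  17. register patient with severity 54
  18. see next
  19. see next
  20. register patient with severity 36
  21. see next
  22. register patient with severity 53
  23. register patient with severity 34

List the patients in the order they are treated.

insert 47 → {47}
insert 61 → {61, 47}
insert 44 → {61, 47, 44}
see next → 61; now {47, 44}
see next → 47; now {44}
see next → 44; now {}
insert 72 → {72}
insert 73 → {73, 72}
insert 75 → {75, 73, 72}
see next → 75; now {73, 72}
see next → 73; now {72}
see next → 72; now {}
insert 58 → {58}
insert 32 → {58, 32}
see next → 58; now {32}
insert 62 → {62, 32}
insert 54 → {62, 54, 32}
see next → 62; now {54, 32}
see next → 54; now {32}
insert 36 → {36, 32}
see next → 36; now {32}
insert 53 → {53, 32}
insert 34 → {53, 34, 32}

[61, 47, 44, 75, 73, 72, 58, 62, 54, 36]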